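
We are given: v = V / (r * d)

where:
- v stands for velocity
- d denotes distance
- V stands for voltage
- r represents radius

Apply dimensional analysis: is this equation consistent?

No

v (velocity) has dimensions [L T^-1].
d (distance) has dimensions [L].
V (voltage) has dimensions [I^-1 L^2 M T^-3].
r (radius) has dimensions [L].

Left side: [L T^-1]
Right side: [I^-1 M T^-3]

The two sides have different dimensions, so the equation is NOT dimensionally consistent.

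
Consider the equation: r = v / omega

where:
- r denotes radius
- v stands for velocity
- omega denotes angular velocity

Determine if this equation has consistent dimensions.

Yes

r (radius) has dimensions [L].
v (velocity) has dimensions [L T^-1].
omega (angular velocity) has dimensions [T^-1].

Left side: [L]
Right side: [L]

Both sides have the same dimensions, so the equation is dimensionally consistent.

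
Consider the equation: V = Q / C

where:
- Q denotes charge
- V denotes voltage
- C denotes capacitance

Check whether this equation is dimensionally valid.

Yes

Q (charge) has dimensions [I T].
V (voltage) has dimensions [I^-1 L^2 M T^-3].
C (capacitance) has dimensions [I^2 L^-2 M^-1 T^4].

Left side: [I^-1 L^2 M T^-3]
Right side: [I^-1 L^2 M T^-3]

Both sides have the same dimensions, so the equation is dimensionally consistent.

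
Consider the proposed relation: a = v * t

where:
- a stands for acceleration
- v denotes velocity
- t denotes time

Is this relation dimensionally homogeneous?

No

a (acceleration) has dimensions [L T^-2].
v (velocity) has dimensions [L T^-1].
t (time) has dimensions [T].

Left side: [L T^-2]
Right side: [L]

The two sides have different dimensions, so the equation is NOT dimensionally consistent.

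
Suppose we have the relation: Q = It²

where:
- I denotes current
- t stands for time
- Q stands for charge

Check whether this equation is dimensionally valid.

No

I (current) has dimensions [I].
t (time) has dimensions [T].
Q (charge) has dimensions [I T].

Left side: [I T]
Right side: [I T^2]

The two sides have different dimensions, so the equation is NOT dimensionally consistent.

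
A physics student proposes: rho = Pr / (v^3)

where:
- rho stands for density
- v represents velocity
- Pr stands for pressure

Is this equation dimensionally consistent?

No

rho (density) has dimensions [L^-3 M].
v (velocity) has dimensions [L T^-1].
Pr (pressure) has dimensions [L^-1 M T^-2].

Left side: [L^-3 M]
Right side: [L^-4 M T]

The two sides have different dimensions, so the equation is NOT dimensionally consistent.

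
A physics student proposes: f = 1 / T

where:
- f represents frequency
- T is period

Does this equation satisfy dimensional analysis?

Yes

f (frequency) has dimensions [T^-1].
T (period) has dimensions [T].

Left side: [T^-1]
Right side: [T^-1]

Both sides have the same dimensions, so the equation is dimensionally consistent.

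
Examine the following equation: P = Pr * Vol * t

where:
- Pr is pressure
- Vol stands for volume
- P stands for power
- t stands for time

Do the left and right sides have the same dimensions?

No

Pr (pressure) has dimensions [L^-1 M T^-2].
Vol (volume) has dimensions [L^3].
P (power) has dimensions [L^2 M T^-3].
t (time) has dimensions [T].

Left side: [L^2 M T^-3]
Right side: [L^2 M T^-1]

The two sides have different dimensions, so the equation is NOT dimensionally consistent.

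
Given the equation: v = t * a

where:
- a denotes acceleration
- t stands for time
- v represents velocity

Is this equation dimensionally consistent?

Yes

a (acceleration) has dimensions [L T^-2].
t (time) has dimensions [T].
v (velocity) has dimensions [L T^-1].

Left side: [L T^-1]
Right side: [L T^-1]

Both sides have the same dimensions, so the equation is dimensionally consistent.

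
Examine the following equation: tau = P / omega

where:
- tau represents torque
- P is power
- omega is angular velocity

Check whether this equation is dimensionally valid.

Yes

tau (torque) has dimensions [L^2 M T^-2].
P (power) has dimensions [L^2 M T^-3].
omega (angular velocity) has dimensions [T^-1].

Left side: [L^2 M T^-2]
Right side: [L^2 M T^-2]

Both sides have the same dimensions, so the equation is dimensionally consistent.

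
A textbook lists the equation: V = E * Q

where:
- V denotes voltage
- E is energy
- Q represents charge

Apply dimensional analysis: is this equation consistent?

No

V (voltage) has dimensions [I^-1 L^2 M T^-3].
E (energy) has dimensions [L^2 M T^-2].
Q (charge) has dimensions [I T].

Left side: [I^-1 L^2 M T^-3]
Right side: [I L^2 M T^-1]

The two sides have different dimensions, so the equation is NOT dimensionally consistent.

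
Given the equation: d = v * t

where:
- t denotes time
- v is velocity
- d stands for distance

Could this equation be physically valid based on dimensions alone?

Yes

t (time) has dimensions [T].
v (velocity) has dimensions [L T^-1].
d (distance) has dimensions [L].

Left side: [L]
Right side: [L]

Both sides have the same dimensions, so the equation is dimensionally consistent.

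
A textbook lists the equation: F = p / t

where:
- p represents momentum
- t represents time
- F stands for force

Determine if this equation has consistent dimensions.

Yes

p (momentum) has dimensions [L M T^-1].
t (time) has dimensions [T].
F (force) has dimensions [L M T^-2].

Left side: [L M T^-2]
Right side: [L M T^-2]

Both sides have the same dimensions, so the equation is dimensionally consistent.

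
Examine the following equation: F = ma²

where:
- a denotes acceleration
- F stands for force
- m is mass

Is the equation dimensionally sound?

No

a (acceleration) has dimensions [L T^-2].
F (force) has dimensions [L M T^-2].
m (mass) has dimensions [M].

Left side: [L M T^-2]
Right side: [L^2 M T^-4]

The two sides have different dimensions, so the equation is NOT dimensionally consistent.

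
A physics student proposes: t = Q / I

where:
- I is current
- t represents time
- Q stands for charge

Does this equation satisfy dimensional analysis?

Yes

I (current) has dimensions [I].
t (time) has dimensions [T].
Q (charge) has dimensions [I T].

Left side: [T]
Right side: [T]

Both sides have the same dimensions, so the equation is dimensionally consistent.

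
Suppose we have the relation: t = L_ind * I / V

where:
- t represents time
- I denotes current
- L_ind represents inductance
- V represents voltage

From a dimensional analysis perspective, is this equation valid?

Yes

t (time) has dimensions [T].
I (current) has dimensions [I].
L_ind (inductance) has dimensions [I^-2 L^2 M T^-2].
V (voltage) has dimensions [I^-1 L^2 M T^-3].

Left side: [T]
Right side: [T]

Both sides have the same dimensions, so the equation is dimensionally consistent.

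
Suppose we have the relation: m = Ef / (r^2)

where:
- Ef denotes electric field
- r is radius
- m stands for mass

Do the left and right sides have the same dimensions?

No

Ef (electric field) has dimensions [I^-1 L M T^-3].
r (radius) has dimensions [L].
m (mass) has dimensions [M].

Left side: [M]
Right side: [I^-1 L^-1 M T^-3]

The two sides have different dimensions, so the equation is NOT dimensionally consistent.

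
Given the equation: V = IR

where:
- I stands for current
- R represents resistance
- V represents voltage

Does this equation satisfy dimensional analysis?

Yes

I (current) has dimensions [I].
R (resistance) has dimensions [I^-2 L^2 M T^-3].
V (voltage) has dimensions [I^-1 L^2 M T^-3].

Left side: [I^-1 L^2 M T^-3]
Right side: [I^-1 L^2 M T^-3]

Both sides have the same dimensions, so the equation is dimensionally consistent.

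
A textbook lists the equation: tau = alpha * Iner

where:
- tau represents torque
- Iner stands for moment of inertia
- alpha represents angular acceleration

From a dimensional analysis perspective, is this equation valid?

Yes

tau (torque) has dimensions [L^2 M T^-2].
Iner (moment of inertia) has dimensions [L^2 M].
alpha (angular acceleration) has dimensions [T^-2].

Left side: [L^2 M T^-2]
Right side: [L^2 M T^-2]

Both sides have the same dimensions, so the equation is dimensionally consistent.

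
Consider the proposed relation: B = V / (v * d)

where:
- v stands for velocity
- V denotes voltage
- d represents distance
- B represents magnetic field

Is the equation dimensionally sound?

Yes

v (velocity) has dimensions [L T^-1].
V (voltage) has dimensions [I^-1 L^2 M T^-3].
d (distance) has dimensions [L].
B (magnetic field) has dimensions [I^-1 M T^-2].

Left side: [I^-1 M T^-2]
Right side: [I^-1 M T^-2]

Both sides have the same dimensions, so the equation is dimensionally consistent.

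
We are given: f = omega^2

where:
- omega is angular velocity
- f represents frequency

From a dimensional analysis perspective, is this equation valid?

No

omega (angular velocity) has dimensions [T^-1].
f (frequency) has dimensions [T^-1].

Left side: [T^-1]
Right side: [T^-2]

The two sides have different dimensions, so the equation is NOT dimensionally consistent.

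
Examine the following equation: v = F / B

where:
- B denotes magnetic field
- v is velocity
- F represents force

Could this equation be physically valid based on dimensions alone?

No

B (magnetic field) has dimensions [I^-1 M T^-2].
v (velocity) has dimensions [L T^-1].
F (force) has dimensions [L M T^-2].

Left side: [L T^-1]
Right side: [I L]

The two sides have different dimensions, so the equation is NOT dimensionally consistent.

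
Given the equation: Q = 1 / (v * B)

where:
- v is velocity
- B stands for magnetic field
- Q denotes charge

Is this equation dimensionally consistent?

No

v (velocity) has dimensions [L T^-1].
B (magnetic field) has dimensions [I^-1 M T^-2].
Q (charge) has dimensions [I T].

Left side: [I T]
Right side: [I L^-1 M^-1 T^3]

The two sides have different dimensions, so the equation is NOT dimensionally consistent.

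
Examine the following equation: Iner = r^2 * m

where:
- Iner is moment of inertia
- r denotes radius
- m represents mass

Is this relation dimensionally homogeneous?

Yes

Iner (moment of inertia) has dimensions [L^2 M].
r (radius) has dimensions [L].
m (mass) has dimensions [M].

Left side: [L^2 M]
Right side: [L^2 M]

Both sides have the same dimensions, so the equation is dimensionally consistent.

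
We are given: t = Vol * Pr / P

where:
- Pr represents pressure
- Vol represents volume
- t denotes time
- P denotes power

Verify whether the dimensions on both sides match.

Yes

Pr (pressure) has dimensions [L^-1 M T^-2].
Vol (volume) has dimensions [L^3].
t (time) has dimensions [T].
P (power) has dimensions [L^2 M T^-3].

Left side: [T]
Right side: [T]

Both sides have the same dimensions, so the equation is dimensionally consistent.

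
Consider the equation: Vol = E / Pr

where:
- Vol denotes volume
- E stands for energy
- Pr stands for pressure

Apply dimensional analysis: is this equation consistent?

Yes

Vol (volume) has dimensions [L^3].
E (energy) has dimensions [L^2 M T^-2].
Pr (pressure) has dimensions [L^-1 M T^-2].

Left side: [L^3]
Right side: [L^3]

Both sides have the same dimensions, so the equation is dimensionally consistent.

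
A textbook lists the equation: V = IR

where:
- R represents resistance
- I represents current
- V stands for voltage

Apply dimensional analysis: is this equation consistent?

Yes

R (resistance) has dimensions [I^-2 L^2 M T^-3].
I (current) has dimensions [I].
V (voltage) has dimensions [I^-1 L^2 M T^-3].

Left side: [I^-1 L^2 M T^-3]
Right side: [I^-1 L^2 M T^-3]

Both sides have the same dimensions, so the equation is dimensionally consistent.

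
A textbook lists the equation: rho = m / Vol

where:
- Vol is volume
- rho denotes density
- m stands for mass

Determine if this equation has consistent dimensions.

Yes

Vol (volume) has dimensions [L^3].
rho (density) has dimensions [L^-3 M].
m (mass) has dimensions [M].

Left side: [L^-3 M]
Right side: [L^-3 M]

Both sides have the same dimensions, so the equation is dimensionally consistent.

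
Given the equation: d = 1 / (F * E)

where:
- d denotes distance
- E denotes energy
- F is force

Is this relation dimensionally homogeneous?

No

d (distance) has dimensions [L].
E (energy) has dimensions [L^2 M T^-2].
F (force) has dimensions [L M T^-2].

Left side: [L]
Right side: [L^-3 M^-2 T^4]

The two sides have different dimensions, so the equation is NOT dimensionally consistent.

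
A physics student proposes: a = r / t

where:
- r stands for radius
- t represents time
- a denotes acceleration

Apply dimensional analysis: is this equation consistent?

No

r (radius) has dimensions [L].
t (time) has dimensions [T].
a (acceleration) has dimensions [L T^-2].

Left side: [L T^-2]
Right side: [L T^-1]

The two sides have different dimensions, so the equation is NOT dimensionally consistent.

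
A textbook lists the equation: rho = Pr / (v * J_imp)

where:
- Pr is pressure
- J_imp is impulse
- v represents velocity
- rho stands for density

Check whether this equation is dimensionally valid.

No

Pr (pressure) has dimensions [L^-1 M T^-2].
J_imp (impulse) has dimensions [L M T^-1].
v (velocity) has dimensions [L T^-1].
rho (density) has dimensions [L^-3 M].

Left side: [L^-3 M]
Right side: [L^-3]

The two sides have different dimensions, so the equation is NOT dimensionally consistent.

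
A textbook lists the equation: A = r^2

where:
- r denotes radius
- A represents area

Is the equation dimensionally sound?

Yes

r (radius) has dimensions [L].
A (area) has dimensions [L^2].

Left side: [L^2]
Right side: [L^2]

Both sides have the same dimensions, so the equation is dimensionally consistent.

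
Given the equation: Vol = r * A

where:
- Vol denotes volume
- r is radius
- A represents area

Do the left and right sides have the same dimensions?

Yes

Vol (volume) has dimensions [L^3].
r (radius) has dimensions [L].
A (area) has dimensions [L^2].

Left side: [L^3]
Right side: [L^3]

Both sides have the same dimensions, so the equation is dimensionally consistent.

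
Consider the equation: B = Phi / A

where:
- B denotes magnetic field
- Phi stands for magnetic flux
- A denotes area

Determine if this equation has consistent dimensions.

Yes

B (magnetic field) has dimensions [I^-1 M T^-2].
Phi (magnetic flux) has dimensions [I^-1 L^2 M T^-2].
A (area) has dimensions [L^2].

Left side: [I^-1 M T^-2]
Right side: [I^-1 M T^-2]

Both sides have the same dimensions, so the equation is dimensionally consistent.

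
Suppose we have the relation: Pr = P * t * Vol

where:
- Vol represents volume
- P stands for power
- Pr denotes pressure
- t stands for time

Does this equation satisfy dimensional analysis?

No

Vol (volume) has dimensions [L^3].
P (power) has dimensions [L^2 M T^-3].
Pr (pressure) has dimensions [L^-1 M T^-2].
t (time) has dimensions [T].

Left side: [L^-1 M T^-2]
Right side: [L^5 M T^-2]

The two sides have different dimensions, so the equation is NOT dimensionally consistent.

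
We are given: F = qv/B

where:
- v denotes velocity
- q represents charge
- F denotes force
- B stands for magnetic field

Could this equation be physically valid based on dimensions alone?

No

v (velocity) has dimensions [L T^-1].
q (charge) has dimensions [I T].
F (force) has dimensions [L M T^-2].
B (magnetic field) has dimensions [I^-1 M T^-2].

Left side: [L M T^-2]
Right side: [I^2 L M^-1 T^2]

The two sides have different dimensions, so the equation is NOT dimensionally consistent.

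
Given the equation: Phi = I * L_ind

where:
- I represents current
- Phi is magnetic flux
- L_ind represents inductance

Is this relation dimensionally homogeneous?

Yes

I (current) has dimensions [I].
Phi (magnetic flux) has dimensions [I^-1 L^2 M T^-2].
L_ind (inductance) has dimensions [I^-2 L^2 M T^-2].

Left side: [I^-1 L^2 M T^-2]
Right side: [I^-1 L^2 M T^-2]

Both sides have the same dimensions, so the equation is dimensionally consistent.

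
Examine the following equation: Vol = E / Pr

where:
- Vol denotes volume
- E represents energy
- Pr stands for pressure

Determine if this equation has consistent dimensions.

Yes

Vol (volume) has dimensions [L^3].
E (energy) has dimensions [L^2 M T^-2].
Pr (pressure) has dimensions [L^-1 M T^-2].

Left side: [L^3]
Right side: [L^3]

Both sides have the same dimensions, so the equation is dimensionally consistent.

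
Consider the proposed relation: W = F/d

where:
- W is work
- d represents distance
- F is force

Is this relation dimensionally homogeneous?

No

W (work) has dimensions [L^2 M T^-2].
d (distance) has dimensions [L].
F (force) has dimensions [L M T^-2].

Left side: [L^2 M T^-2]
Right side: [M T^-2]

The two sides have different dimensions, so the equation is NOT dimensionally consistent.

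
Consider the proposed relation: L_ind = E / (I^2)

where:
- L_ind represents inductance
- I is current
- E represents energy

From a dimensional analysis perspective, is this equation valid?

Yes

L_ind (inductance) has dimensions [I^-2 L^2 M T^-2].
I (current) has dimensions [I].
E (energy) has dimensions [L^2 M T^-2].

Left side: [I^-2 L^2 M T^-2]
Right side: [I^-2 L^2 M T^-2]

Both sides have the same dimensions, so the equation is dimensionally consistent.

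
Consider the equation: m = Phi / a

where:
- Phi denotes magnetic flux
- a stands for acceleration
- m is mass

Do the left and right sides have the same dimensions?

No

Phi (magnetic flux) has dimensions [I^-1 L^2 M T^-2].
a (acceleration) has dimensions [L T^-2].
m (mass) has dimensions [M].

Left side: [M]
Right side: [I^-1 L M]

The two sides have different dimensions, so the equation is NOT dimensionally consistent.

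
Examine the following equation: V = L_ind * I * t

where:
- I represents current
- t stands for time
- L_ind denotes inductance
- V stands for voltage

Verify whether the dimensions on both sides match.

No

I (current) has dimensions [I].
t (time) has dimensions [T].
L_ind (inductance) has dimensions [I^-2 L^2 M T^-2].
V (voltage) has dimensions [I^-1 L^2 M T^-3].

Left side: [I^-1 L^2 M T^-3]
Right side: [I^-1 L^2 M T^-1]

The two sides have different dimensions, so the equation is NOT dimensionally consistent.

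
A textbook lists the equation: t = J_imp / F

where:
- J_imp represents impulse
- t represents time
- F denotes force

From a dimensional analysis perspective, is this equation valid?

Yes

J_imp (impulse) has dimensions [L M T^-1].
t (time) has dimensions [T].
F (force) has dimensions [L M T^-2].

Left side: [T]
Right side: [T]

Both sides have the same dimensions, so the equation is dimensionally consistent.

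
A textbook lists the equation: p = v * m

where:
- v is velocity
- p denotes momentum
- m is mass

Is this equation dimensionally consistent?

Yes

v (velocity) has dimensions [L T^-1].
p (momentum) has dimensions [L M T^-1].
m (mass) has dimensions [M].

Left side: [L M T^-1]
Right side: [L M T^-1]

Both sides have the same dimensions, so the equation is dimensionally consistent.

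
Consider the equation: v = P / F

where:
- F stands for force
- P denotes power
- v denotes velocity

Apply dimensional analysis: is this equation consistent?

Yes

F (force) has dimensions [L M T^-2].
P (power) has dimensions [L^2 M T^-3].
v (velocity) has dimensions [L T^-1].

Left side: [L T^-1]
Right side: [L T^-1]

Both sides have the same dimensions, so the equation is dimensionally consistent.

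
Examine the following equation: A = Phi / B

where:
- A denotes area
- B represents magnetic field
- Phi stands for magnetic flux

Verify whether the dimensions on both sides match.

Yes

A (area) has dimensions [L^2].
B (magnetic field) has dimensions [I^-1 M T^-2].
Phi (magnetic flux) has dimensions [I^-1 L^2 M T^-2].

Left side: [L^2]
Right side: [L^2]

Both sides have the same dimensions, so the equation is dimensionally consistent.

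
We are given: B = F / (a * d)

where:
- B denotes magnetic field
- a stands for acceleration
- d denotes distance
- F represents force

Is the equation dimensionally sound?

No

B (magnetic field) has dimensions [I^-1 M T^-2].
a (acceleration) has dimensions [L T^-2].
d (distance) has dimensions [L].
F (force) has dimensions [L M T^-2].

Left side: [I^-1 M T^-2]
Right side: [L^-1 M]

The two sides have different dimensions, so the equation is NOT dimensionally consistent.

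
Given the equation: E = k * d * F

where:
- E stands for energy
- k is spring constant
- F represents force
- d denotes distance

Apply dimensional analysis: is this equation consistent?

No

E (energy) has dimensions [L^2 M T^-2].
k (spring constant) has dimensions [M T^-2].
F (force) has dimensions [L M T^-2].
d (distance) has dimensions [L].

Left side: [L^2 M T^-2]
Right side: [L^2 M^2 T^-4]

The two sides have different dimensions, so the equation is NOT dimensionally consistent.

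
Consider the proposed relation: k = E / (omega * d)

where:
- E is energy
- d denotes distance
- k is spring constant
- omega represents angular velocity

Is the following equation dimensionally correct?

No

E (energy) has dimensions [L^2 M T^-2].
d (distance) has dimensions [L].
k (spring constant) has dimensions [M T^-2].
omega (angular velocity) has dimensions [T^-1].

Left side: [M T^-2]
Right side: [L M T^-1]

The two sides have different dimensions, so the equation is NOT dimensionally consistent.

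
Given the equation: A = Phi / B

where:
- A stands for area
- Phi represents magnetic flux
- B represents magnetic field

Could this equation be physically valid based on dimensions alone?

Yes

A (area) has dimensions [L^2].
Phi (magnetic flux) has dimensions [I^-1 L^2 M T^-2].
B (magnetic field) has dimensions [I^-1 M T^-2].

Left side: [L^2]
Right side: [L^2]

Both sides have the same dimensions, so the equation is dimensionally consistent.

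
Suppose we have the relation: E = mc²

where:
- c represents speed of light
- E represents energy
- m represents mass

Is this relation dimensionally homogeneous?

Yes

c (speed of light) has dimensions [L T^-1].
E (energy) has dimensions [L^2 M T^-2].
m (mass) has dimensions [M].

Left side: [L^2 M T^-2]
Right side: [L^2 M T^-2]

Both sides have the same dimensions, so the equation is dimensionally consistent.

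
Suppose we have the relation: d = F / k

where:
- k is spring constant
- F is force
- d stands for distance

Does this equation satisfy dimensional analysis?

Yes

k (spring constant) has dimensions [M T^-2].
F (force) has dimensions [L M T^-2].
d (distance) has dimensions [L].

Left side: [L]
Right side: [L]

Both sides have the same dimensions, so the equation is dimensionally consistent.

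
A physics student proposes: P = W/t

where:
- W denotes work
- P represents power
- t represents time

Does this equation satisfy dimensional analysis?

Yes

W (work) has dimensions [L^2 M T^-2].
P (power) has dimensions [L^2 M T^-3].
t (time) has dimensions [T].

Left side: [L^2 M T^-3]
Right side: [L^2 M T^-3]

Both sides have the same dimensions, so the equation is dimensionally consistent.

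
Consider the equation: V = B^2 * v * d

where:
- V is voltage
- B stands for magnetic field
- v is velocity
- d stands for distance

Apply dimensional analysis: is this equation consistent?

No

V (voltage) has dimensions [I^-1 L^2 M T^-3].
B (magnetic field) has dimensions [I^-1 M T^-2].
v (velocity) has dimensions [L T^-1].
d (distance) has dimensions [L].

Left side: [I^-1 L^2 M T^-3]
Right side: [I^-2 L^2 M^2 T^-5]

The two sides have different dimensions, so the equation is NOT dimensionally consistent.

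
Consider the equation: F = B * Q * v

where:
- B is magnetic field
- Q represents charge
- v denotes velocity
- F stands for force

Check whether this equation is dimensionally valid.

Yes

B (magnetic field) has dimensions [I^-1 M T^-2].
Q (charge) has dimensions [I T].
v (velocity) has dimensions [L T^-1].
F (force) has dimensions [L M T^-2].

Left side: [L M T^-2]
Right side: [L M T^-2]

Both sides have the same dimensions, so the equation is dimensionally consistent.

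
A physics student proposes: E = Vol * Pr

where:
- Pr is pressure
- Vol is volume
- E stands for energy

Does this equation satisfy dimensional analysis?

Yes

Pr (pressure) has dimensions [L^-1 M T^-2].
Vol (volume) has dimensions [L^3].
E (energy) has dimensions [L^2 M T^-2].

Left side: [L^2 M T^-2]
Right side: [L^2 M T^-2]

Both sides have the same dimensions, so the equation is dimensionally consistent.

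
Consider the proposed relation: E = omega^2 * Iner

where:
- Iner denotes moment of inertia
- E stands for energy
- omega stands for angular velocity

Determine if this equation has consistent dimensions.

Yes

Iner (moment of inertia) has dimensions [L^2 M].
E (energy) has dimensions [L^2 M T^-2].
omega (angular velocity) has dimensions [T^-1].

Left side: [L^2 M T^-2]
Right side: [L^2 M T^-2]

Both sides have the same dimensions, so the equation is dimensionally consistent.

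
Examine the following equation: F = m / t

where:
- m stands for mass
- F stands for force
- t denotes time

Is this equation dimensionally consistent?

No

m (mass) has dimensions [M].
F (force) has dimensions [L M T^-2].
t (time) has dimensions [T].

Left side: [L M T^-2]
Right side: [M T^-1]

The two sides have different dimensions, so the equation is NOT dimensionally consistent.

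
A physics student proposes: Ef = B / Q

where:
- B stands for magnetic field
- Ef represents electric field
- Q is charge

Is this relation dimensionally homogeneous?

No

B (magnetic field) has dimensions [I^-1 M T^-2].
Ef (electric field) has dimensions [I^-1 L M T^-3].
Q (charge) has dimensions [I T].

Left side: [I^-1 L M T^-3]
Right side: [I^-2 M T^-3]

The two sides have different dimensions, so the equation is NOT dimensionally consistent.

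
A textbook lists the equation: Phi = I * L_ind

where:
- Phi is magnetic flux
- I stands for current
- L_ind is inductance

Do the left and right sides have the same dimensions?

Yes

Phi (magnetic flux) has dimensions [I^-1 L^2 M T^-2].
I (current) has dimensions [I].
L_ind (inductance) has dimensions [I^-2 L^2 M T^-2].

Left side: [I^-1 L^2 M T^-2]
Right side: [I^-1 L^2 M T^-2]

Both sides have the same dimensions, so the equation is dimensionally consistent.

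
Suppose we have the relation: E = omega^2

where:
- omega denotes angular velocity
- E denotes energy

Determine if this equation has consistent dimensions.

No

omega (angular velocity) has dimensions [T^-1].
E (energy) has dimensions [L^2 M T^-2].

Left side: [L^2 M T^-2]
Right side: [T^-2]

The two sides have different dimensions, so the equation is NOT dimensionally consistent.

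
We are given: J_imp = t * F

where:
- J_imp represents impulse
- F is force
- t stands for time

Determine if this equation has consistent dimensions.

Yes

J_imp (impulse) has dimensions [L M T^-1].
F (force) has dimensions [L M T^-2].
t (time) has dimensions [T].

Left side: [L M T^-1]
Right side: [L M T^-1]

Both sides have the same dimensions, so the equation is dimensionally consistent.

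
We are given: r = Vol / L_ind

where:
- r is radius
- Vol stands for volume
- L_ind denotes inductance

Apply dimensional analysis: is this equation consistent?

No

r (radius) has dimensions [L].
Vol (volume) has dimensions [L^3].
L_ind (inductance) has dimensions [I^-2 L^2 M T^-2].

Left side: [L]
Right side: [I^2 L M^-1 T^2]

The two sides have different dimensions, so the equation is NOT dimensionally consistent.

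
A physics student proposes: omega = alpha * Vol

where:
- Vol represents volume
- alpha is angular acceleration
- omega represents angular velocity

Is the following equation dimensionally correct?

No

Vol (volume) has dimensions [L^3].
alpha (angular acceleration) has dimensions [T^-2].
omega (angular velocity) has dimensions [T^-1].

Left side: [T^-1]
Right side: [L^3 T^-2]

The two sides have different dimensions, so the equation is NOT dimensionally consistent.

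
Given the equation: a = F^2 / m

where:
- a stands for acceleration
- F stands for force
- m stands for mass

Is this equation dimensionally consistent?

No

a (acceleration) has dimensions [L T^-2].
F (force) has dimensions [L M T^-2].
m (mass) has dimensions [M].

Left side: [L T^-2]
Right side: [L^2 M T^-4]

The two sides have different dimensions, so the equation is NOT dimensionally consistent.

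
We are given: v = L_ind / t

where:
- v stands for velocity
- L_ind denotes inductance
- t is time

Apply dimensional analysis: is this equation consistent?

No

v (velocity) has dimensions [L T^-1].
L_ind (inductance) has dimensions [I^-2 L^2 M T^-2].
t (time) has dimensions [T].

Left side: [L T^-1]
Right side: [I^-2 L^2 M T^-3]

The two sides have different dimensions, so the equation is NOT dimensionally consistent.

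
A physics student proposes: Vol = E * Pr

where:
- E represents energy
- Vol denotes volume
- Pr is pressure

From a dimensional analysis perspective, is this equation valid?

No

E (energy) has dimensions [L^2 M T^-2].
Vol (volume) has dimensions [L^3].
Pr (pressure) has dimensions [L^-1 M T^-2].

Left side: [L^3]
Right side: [L M^2 T^-4]

The two sides have different dimensions, so the equation is NOT dimensionally consistent.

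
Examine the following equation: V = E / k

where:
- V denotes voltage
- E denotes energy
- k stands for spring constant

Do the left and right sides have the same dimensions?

No

V (voltage) has dimensions [I^-1 L^2 M T^-3].
E (energy) has dimensions [L^2 M T^-2].
k (spring constant) has dimensions [M T^-2].

Left side: [I^-1 L^2 M T^-3]
Right side: [L^2]

The two sides have different dimensions, so the equation is NOT dimensionally consistent.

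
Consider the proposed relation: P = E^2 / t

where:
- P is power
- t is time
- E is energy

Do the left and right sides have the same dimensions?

No

P (power) has dimensions [L^2 M T^-3].
t (time) has dimensions [T].
E (energy) has dimensions [L^2 M T^-2].

Left side: [L^2 M T^-3]
Right side: [L^4 M^2 T^-5]

The two sides have different dimensions, so the equation is NOT dimensionally consistent.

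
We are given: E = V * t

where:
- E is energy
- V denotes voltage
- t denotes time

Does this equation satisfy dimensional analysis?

No

E (energy) has dimensions [L^2 M T^-2].
V (voltage) has dimensions [I^-1 L^2 M T^-3].
t (time) has dimensions [T].

Left side: [L^2 M T^-2]
Right side: [I^-1 L^2 M T^-2]

The two sides have different dimensions, so the equation is NOT dimensionally consistent.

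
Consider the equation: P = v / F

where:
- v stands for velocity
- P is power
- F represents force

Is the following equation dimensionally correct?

No

v (velocity) has dimensions [L T^-1].
P (power) has dimensions [L^2 M T^-3].
F (force) has dimensions [L M T^-2].

Left side: [L^2 M T^-3]
Right side: [M^-1 T]

The two sides have different dimensions, so the equation is NOT dimensionally consistent.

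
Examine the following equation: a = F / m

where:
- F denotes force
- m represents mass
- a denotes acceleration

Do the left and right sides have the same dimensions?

Yes

F (force) has dimensions [L M T^-2].
m (mass) has dimensions [M].
a (acceleration) has dimensions [L T^-2].

Left side: [L T^-2]
Right side: [L T^-2]

Both sides have the same dimensions, so the equation is dimensionally consistent.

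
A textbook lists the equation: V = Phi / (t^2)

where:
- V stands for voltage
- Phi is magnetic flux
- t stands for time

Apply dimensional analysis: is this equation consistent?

No

V (voltage) has dimensions [I^-1 L^2 M T^-3].
Phi (magnetic flux) has dimensions [I^-1 L^2 M T^-2].
t (time) has dimensions [T].

Left side: [I^-1 L^2 M T^-3]
Right side: [I^-1 L^2 M T^-4]

The two sides have different dimensions, so the equation is NOT dimensionally consistent.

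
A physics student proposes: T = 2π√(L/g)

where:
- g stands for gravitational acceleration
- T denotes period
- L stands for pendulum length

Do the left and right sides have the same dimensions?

Yes

g (gravitational acceleration) has dimensions [L T^-2].
T (period) has dimensions [T].
L (pendulum length) has dimensions [L].

Left side: [T]
Right side: [T]

Both sides have the same dimensions, so the equation is dimensionally consistent.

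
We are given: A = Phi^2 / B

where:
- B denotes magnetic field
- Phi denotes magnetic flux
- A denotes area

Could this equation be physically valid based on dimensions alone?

No

B (magnetic field) has dimensions [I^-1 M T^-2].
Phi (magnetic flux) has dimensions [I^-1 L^2 M T^-2].
A (area) has dimensions [L^2].

Left side: [L^2]
Right side: [I^-1 L^4 M T^-2]

The two sides have different dimensions, so the equation is NOT dimensionally consistent.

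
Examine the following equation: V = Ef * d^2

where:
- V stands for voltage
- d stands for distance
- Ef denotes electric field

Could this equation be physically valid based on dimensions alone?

No

V (voltage) has dimensions [I^-1 L^2 M T^-3].
d (distance) has dimensions [L].
Ef (electric field) has dimensions [I^-1 L M T^-3].

Left side: [I^-1 L^2 M T^-3]
Right side: [I^-1 L^3 M T^-3]

The two sides have different dimensions, so the equation is NOT dimensionally consistent.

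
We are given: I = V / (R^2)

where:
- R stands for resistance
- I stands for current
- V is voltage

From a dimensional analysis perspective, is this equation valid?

No

R (resistance) has dimensions [I^-2 L^2 M T^-3].
I (current) has dimensions [I].
V (voltage) has dimensions [I^-1 L^2 M T^-3].

Left side: [I]
Right side: [I^3 L^-2 M^-1 T^3]

The two sides have different dimensions, so the equation is NOT dimensionally consistent.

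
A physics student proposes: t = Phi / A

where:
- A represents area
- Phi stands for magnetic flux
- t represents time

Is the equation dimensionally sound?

No

A (area) has dimensions [L^2].
Phi (magnetic flux) has dimensions [I^-1 L^2 M T^-2].
t (time) has dimensions [T].

Left side: [T]
Right side: [I^-1 M T^-2]

The two sides have different dimensions, so the equation is NOT dimensionally consistent.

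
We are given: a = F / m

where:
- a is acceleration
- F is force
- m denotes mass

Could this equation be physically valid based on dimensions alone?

Yes

a (acceleration) has dimensions [L T^-2].
F (force) has dimensions [L M T^-2].
m (mass) has dimensions [M].

Left side: [L T^-2]
Right side: [L T^-2]

Both sides have the same dimensions, so the equation is dimensionally consistent.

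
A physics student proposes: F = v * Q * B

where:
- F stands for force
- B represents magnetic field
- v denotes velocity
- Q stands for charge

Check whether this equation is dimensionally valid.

Yes

F (force) has dimensions [L M T^-2].
B (magnetic field) has dimensions [I^-1 M T^-2].
v (velocity) has dimensions [L T^-1].
Q (charge) has dimensions [I T].

Left side: [L M T^-2]
Right side: [L M T^-2]

Both sides have the same dimensions, so the equation is dimensionally consistent.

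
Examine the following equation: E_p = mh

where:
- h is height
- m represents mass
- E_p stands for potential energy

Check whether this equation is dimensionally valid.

No

h (height) has dimensions [L].
m (mass) has dimensions [M].
E_p (potential energy) has dimensions [L^2 M T^-2].

Left side: [L^2 M T^-2]
Right side: [L M]

The two sides have different dimensions, so the equation is NOT dimensionally consistent.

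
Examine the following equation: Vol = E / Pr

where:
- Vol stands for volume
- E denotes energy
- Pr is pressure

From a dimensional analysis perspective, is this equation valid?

Yes

Vol (volume) has dimensions [L^3].
E (energy) has dimensions [L^2 M T^-2].
Pr (pressure) has dimensions [L^-1 M T^-2].

Left side: [L^3]
Right side: [L^3]

Both sides have the same dimensions, so the equation is dimensionally consistent.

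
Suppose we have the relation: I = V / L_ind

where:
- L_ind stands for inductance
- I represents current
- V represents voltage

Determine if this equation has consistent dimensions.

No

L_ind (inductance) has dimensions [I^-2 L^2 M T^-2].
I (current) has dimensions [I].
V (voltage) has dimensions [I^-1 L^2 M T^-3].

Left side: [I]
Right side: [I T^-1]

The two sides have different dimensions, so the equation is NOT dimensionally consistent.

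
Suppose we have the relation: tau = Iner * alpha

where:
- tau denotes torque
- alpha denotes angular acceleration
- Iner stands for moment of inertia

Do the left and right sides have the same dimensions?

Yes

tau (torque) has dimensions [L^2 M T^-2].
alpha (angular acceleration) has dimensions [T^-2].
Iner (moment of inertia) has dimensions [L^2 M].

Left side: [L^2 M T^-2]
Right side: [L^2 M T^-2]

Both sides have the same dimensions, so the equation is dimensionally consistent.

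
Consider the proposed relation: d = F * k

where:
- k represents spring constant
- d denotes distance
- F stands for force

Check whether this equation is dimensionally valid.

No

k (spring constant) has dimensions [M T^-2].
d (distance) has dimensions [L].
F (force) has dimensions [L M T^-2].

Left side: [L]
Right side: [L M^2 T^-4]

The two sides have different dimensions, so the equation is NOT dimensionally consistent.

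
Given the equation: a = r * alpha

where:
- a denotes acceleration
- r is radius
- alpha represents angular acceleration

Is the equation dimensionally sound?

Yes

a (acceleration) has dimensions [L T^-2].
r (radius) has dimensions [L].
alpha (angular acceleration) has dimensions [T^-2].

Left side: [L T^-2]
Right side: [L T^-2]

Both sides have the same dimensions, so the equation is dimensionally consistent.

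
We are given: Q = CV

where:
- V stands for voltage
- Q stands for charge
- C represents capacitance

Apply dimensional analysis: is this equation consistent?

Yes

V (voltage) has dimensions [I^-1 L^2 M T^-3].
Q (charge) has dimensions [I T].
C (capacitance) has dimensions [I^2 L^-2 M^-1 T^4].

Left side: [I T]
Right side: [I T]

Both sides have the same dimensions, so the equation is dimensionally consistent.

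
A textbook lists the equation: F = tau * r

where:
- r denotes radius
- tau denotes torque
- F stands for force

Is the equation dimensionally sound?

No

r (radius) has dimensions [L].
tau (torque) has dimensions [L^2 M T^-2].
F (force) has dimensions [L M T^-2].

Left side: [L M T^-2]
Right side: [L^3 M T^-2]

The two sides have different dimensions, so the equation is NOT dimensionally consistent.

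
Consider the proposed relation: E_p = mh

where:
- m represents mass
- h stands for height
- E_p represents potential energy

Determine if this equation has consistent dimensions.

No

m (mass) has dimensions [M].
h (height) has dimensions [L].
E_p (potential energy) has dimensions [L^2 M T^-2].

Left side: [L^2 M T^-2]
Right side: [L M]

The two sides have different dimensions, so the equation is NOT dimensionally consistent.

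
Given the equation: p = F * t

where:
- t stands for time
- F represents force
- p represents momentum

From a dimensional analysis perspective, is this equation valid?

Yes

t (time) has dimensions [T].
F (force) has dimensions [L M T^-2].
p (momentum) has dimensions [L M T^-1].

Left side: [L M T^-1]
Right side: [L M T^-1]

Both sides have the same dimensions, so the equation is dimensionally consistent.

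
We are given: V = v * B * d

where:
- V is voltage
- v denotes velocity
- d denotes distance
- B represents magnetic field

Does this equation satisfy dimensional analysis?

Yes

V (voltage) has dimensions [I^-1 L^2 M T^-3].
v (velocity) has dimensions [L T^-1].
d (distance) has dimensions [L].
B (magnetic field) has dimensions [I^-1 M T^-2].

Left side: [I^-1 L^2 M T^-3]
Right side: [I^-1 L^2 M T^-3]

Both sides have the same dimensions, so the equation is dimensionally consistent.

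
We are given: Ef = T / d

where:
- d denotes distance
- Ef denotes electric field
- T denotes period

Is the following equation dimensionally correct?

No

d (distance) has dimensions [L].
Ef (electric field) has dimensions [I^-1 L M T^-3].
T (period) has dimensions [T].

Left side: [I^-1 L M T^-3]
Right side: [L^-1 T]

The two sides have different dimensions, so the equation is NOT dimensionally consistent.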